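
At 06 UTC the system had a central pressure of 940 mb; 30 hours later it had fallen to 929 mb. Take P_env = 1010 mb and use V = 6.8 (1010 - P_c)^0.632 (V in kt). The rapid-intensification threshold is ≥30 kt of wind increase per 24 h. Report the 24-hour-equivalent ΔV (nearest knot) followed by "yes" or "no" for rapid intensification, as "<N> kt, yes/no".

V₁: ΔP = 70, V ≈ 6.8 × 70^0.632 ≈ 99.68 kt.
V₂: ΔP = 81, V ≈ 6.8 × 81^0.632 ≈ 109.31 kt.
ΔV over 30 h = 9.63 kt → 24 h equivalent = 9.63 × 24/30 ≈ 7.70 kt.
8 kt < 30 kt ⇒ not rapid intensification.

8 kt, no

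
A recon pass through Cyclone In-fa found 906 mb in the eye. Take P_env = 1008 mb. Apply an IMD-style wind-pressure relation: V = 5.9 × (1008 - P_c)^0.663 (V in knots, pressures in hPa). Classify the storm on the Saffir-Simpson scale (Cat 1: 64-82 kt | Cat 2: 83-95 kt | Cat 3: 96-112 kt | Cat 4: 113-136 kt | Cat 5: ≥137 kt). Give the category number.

ΔP = 1008 − 906 = 102 mb.
V ≈ 5.9 × 102^0.663 = 5.9 × 21.46 ≈ 127 kt.
127 kt falls in the Category 4 band.

4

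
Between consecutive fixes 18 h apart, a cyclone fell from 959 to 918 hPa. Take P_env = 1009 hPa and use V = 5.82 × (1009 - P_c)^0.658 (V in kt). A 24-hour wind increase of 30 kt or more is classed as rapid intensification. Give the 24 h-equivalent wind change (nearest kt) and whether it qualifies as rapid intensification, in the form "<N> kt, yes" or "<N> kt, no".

V₁: ΔP = 50, V ≈ 5.82 × 50^0.658 ≈ 76.36 kt.
V₂: ΔP = 91, V ≈ 5.82 × 91^0.658 ≈ 113.23 kt.
ΔV over 18 h = 36.87 kt → 24 h equivalent = 36.87 × 24/18 ≈ 49.16 kt.
49 kt ≥ 30 kt ⇒ rapid intensification.

49 kt, yes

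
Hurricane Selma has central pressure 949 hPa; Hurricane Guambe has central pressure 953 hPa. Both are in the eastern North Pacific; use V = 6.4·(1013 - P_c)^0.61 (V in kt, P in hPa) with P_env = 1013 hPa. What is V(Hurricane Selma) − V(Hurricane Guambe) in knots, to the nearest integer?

3 kt

Hurricane Selma: ΔP = 64; V ≈ 6.4 × 64^0.61 ≈ 80.90 kt.
Hurricane Guambe: ΔP = 60; V ≈ 6.4 × 60^0.61 ≈ 77.78 kt.
Difference ≈ 80.90 − 77.78 = 3.12 → 3 kt.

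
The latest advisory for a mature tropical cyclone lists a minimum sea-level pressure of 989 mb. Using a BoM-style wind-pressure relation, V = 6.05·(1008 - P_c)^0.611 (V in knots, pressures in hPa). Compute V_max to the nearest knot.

37 kt

ΔP = 1008 − 989 = 19 mb.
19^0.611 ≈ 6.044.
V ≈ 6.05 × 6.044 ≈ 36.6 kt.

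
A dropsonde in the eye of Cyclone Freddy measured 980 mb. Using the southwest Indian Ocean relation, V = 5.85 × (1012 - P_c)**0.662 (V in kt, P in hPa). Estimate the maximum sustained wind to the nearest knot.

ΔP = 1012 − 980 = 32 mb.
32^0.662 ≈ 9.918.
V ≈ 5.85 × 9.918 ≈ 58.0 kt.

58 kt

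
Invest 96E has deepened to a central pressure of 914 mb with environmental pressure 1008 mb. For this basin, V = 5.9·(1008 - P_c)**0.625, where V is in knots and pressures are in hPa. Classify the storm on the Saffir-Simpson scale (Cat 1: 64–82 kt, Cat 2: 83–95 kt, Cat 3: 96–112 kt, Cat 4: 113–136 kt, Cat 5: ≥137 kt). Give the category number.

3

ΔP = 1008 − 914 = 94 mb.
V ≈ 5.9 × 94^0.625 = 5.9 × 17.11 ≈ 101 kt.
101 kt falls in the Category 3 band.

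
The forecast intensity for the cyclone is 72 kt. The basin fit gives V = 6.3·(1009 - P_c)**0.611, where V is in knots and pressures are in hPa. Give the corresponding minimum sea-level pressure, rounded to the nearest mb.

955 mb

ΔP = (V / 6.3)^(1/0.611) = (72/6.3)^1.637.
72/6.3 = 11.429; 11.429^1.637 ≈ 53.90 mb.
P_c = 1009 − 53.90 = 955.10 ≈ 955 mb.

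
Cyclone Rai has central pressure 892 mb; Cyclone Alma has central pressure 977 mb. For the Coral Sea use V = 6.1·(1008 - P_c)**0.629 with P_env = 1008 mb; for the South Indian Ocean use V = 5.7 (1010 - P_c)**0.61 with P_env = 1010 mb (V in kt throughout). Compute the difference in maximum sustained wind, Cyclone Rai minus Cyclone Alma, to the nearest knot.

Cyclone Rai: ΔP = 116; V ≈ 6.1 × 116^0.629 ≈ 121.30 kt.
Cyclone Alma: ΔP = 33; V ≈ 5.7 × 33^0.61 ≈ 48.10 kt.
Difference ≈ 121.30 − 48.10 = 73.20 → 73 kt.

73 kt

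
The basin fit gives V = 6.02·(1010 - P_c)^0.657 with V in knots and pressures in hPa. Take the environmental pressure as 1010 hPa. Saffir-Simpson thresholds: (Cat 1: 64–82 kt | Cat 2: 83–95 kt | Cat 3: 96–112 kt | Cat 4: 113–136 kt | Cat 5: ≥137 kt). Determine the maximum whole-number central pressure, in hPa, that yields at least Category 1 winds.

Category 1 begins at V = 64 kt.
Required ΔP = (64/6.02)^(1/0.657) = 10.631^1.522 ≈ 36.52 hPa.
P_c ≤ 1010 − 36.52 = 973.48, so the highest integer P_c is 973 hPa.

973 hPa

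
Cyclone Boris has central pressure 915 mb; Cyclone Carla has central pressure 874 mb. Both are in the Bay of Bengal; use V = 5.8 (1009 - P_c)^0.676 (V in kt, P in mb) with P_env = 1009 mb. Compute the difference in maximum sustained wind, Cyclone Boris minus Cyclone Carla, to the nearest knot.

-35 kt

Cyclone Boris: ΔP = 94; V ≈ 5.8 × 94^0.676 ≈ 125.10 kt.
Cyclone Carla: ΔP = 135; V ≈ 5.8 × 135^0.676 ≈ 159.78 kt.
Difference ≈ 125.10 − 159.78 = -34.68 → -35 kt.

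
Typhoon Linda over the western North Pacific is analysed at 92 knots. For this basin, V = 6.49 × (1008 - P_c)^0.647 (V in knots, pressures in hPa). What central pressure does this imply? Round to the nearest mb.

ΔP = (V / 6.49)^(1/0.647) = (92/6.49)^1.546.
92/6.49 = 14.176; 14.176^1.546 ≈ 60.23 mb.
P_c = 1008 − 60.23 = 947.77 ≈ 948 mb.

948 mb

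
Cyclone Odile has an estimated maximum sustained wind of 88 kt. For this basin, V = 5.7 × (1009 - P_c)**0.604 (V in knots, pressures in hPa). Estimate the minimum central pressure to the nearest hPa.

916 hPa

ΔP = (V / 5.7)^(1/0.604) = (88/5.7)^1.656.
88/5.7 = 15.439; 15.439^1.656 ≈ 92.87 hPa.
P_c = 1009 − 92.87 = 916.13 ≈ 916 hPa.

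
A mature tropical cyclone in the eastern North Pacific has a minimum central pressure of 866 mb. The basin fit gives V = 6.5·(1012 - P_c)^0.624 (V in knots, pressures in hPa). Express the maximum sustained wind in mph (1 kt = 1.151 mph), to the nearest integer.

168 mph

ΔP = 1012 − 866 = 146 mb.
V ≈ 6.5 × 146^0.624 = 6.5 × 22.416 ≈ 145.703 kt.
145.703 × 1.151 ≈ 167.70 mph → 168 mph.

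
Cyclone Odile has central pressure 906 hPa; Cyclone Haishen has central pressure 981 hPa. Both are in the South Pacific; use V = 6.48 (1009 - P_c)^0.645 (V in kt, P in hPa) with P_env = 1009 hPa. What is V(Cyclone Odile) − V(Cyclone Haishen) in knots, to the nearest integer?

Cyclone Odile: ΔP = 103; V ≈ 6.48 × 103^0.645 ≈ 128.78 kt.
Cyclone Haishen: ΔP = 28; V ≈ 6.48 × 28^0.645 ≈ 55.59 kt.
Difference ≈ 128.78 − 55.59 = 73.19 → 73 kt.

73 kt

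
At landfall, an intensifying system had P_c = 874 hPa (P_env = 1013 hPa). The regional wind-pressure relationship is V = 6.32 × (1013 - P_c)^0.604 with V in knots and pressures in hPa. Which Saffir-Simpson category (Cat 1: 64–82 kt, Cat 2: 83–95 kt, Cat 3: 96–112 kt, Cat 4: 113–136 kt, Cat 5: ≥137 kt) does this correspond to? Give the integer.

ΔP = 1013 − 874 = 139 hPa.
V ≈ 6.32 × 139^0.604 = 6.32 × 19.70 ≈ 124 kt.
124 kt falls in the Category 4 band.

4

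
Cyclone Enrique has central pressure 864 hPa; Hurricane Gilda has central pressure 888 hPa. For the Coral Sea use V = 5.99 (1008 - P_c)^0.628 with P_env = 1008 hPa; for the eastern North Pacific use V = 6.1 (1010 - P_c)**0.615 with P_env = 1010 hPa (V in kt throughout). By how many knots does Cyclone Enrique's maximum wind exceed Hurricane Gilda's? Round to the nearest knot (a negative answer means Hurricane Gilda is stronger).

Cyclone Enrique: ΔP = 144; V ≈ 5.99 × 144^0.628 ≈ 135.79 kt.
Hurricane Gilda: ΔP = 122; V ≈ 6.1 × 122^0.615 ≈ 117.07 kt.
Difference ≈ 135.79 − 117.07 = 18.72 → 19 kt.

19 kt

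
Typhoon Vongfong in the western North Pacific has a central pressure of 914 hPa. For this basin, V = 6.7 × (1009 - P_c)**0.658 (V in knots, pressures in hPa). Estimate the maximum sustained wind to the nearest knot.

ΔP = 1009 − 914 = 95 hPa.
95^0.658 ≈ 20.014.
V ≈ 6.7 × 20.014 ≈ 134.1 kt.

134 kt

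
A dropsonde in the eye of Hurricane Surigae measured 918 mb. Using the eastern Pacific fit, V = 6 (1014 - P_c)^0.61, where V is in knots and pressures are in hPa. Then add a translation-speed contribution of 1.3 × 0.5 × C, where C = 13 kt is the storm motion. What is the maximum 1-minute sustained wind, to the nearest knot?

106 kt

ΔP = 1014 − 918 = 96 mb.
96^0.61 ≈ 16.188.
V ≈ 6 × 16.188 ≈ 97.1 kt.
Translation term: 1.3 × 0.5 × 13 = 8.45 kt.
Corrected V ≈ 105.55 kt → 106 kt.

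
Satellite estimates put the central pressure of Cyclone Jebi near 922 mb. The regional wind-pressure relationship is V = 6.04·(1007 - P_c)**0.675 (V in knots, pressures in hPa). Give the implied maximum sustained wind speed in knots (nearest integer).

121 kt

ΔP = 1007 − 922 = 85 mb.
85^0.675 ≈ 20.061.
V ≈ 6.04 × 20.061 ≈ 121.2 kt.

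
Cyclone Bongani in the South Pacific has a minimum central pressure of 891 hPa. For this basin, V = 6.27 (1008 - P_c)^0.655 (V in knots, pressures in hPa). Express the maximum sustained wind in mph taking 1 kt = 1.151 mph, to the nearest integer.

163 mph

ΔP = 1008 − 891 = 117 hPa.
V ≈ 6.27 × 117^0.655 = 6.27 × 22.629 ≈ 141.883 kt.
141.883 × 1.151 ≈ 163.31 mph → 163 mph.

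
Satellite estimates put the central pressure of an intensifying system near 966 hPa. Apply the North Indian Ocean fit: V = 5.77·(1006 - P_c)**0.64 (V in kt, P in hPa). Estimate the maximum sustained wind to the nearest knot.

ΔP = 1006 − 966 = 40 hPa.
40^0.64 ≈ 10.600.
V ≈ 5.77 × 10.600 ≈ 61.2 kt.

61 kt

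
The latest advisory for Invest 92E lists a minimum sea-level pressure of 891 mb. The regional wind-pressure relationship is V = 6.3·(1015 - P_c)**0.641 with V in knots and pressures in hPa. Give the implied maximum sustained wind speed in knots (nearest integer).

ΔP = 1015 − 891 = 124 mb.
124^0.641 ≈ 21.973.
V ≈ 6.3 × 21.973 ≈ 138.4 kt.

138 kt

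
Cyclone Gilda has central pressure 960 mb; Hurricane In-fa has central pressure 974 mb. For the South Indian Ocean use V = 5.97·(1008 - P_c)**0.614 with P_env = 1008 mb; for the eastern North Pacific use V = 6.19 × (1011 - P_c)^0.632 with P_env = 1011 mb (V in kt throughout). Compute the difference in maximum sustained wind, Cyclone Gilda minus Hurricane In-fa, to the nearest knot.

Cyclone Gilda: ΔP = 48; V ≈ 5.97 × 48^0.614 ≈ 64.31 kt.
Hurricane In-fa: ΔP = 37; V ≈ 6.19 × 37^0.632 ≈ 60.64 kt.
Difference ≈ 64.31 − 60.64 = 3.67 → 4 kt.

4 kt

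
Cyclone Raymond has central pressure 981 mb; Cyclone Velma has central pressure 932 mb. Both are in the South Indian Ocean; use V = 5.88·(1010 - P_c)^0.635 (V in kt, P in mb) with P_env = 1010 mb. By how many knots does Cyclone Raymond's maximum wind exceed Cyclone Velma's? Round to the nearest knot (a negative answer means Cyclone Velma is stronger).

Cyclone Raymond: ΔP = 29; V ≈ 5.88 × 29^0.635 ≈ 49.89 kt.
Cyclone Velma: ΔP = 78; V ≈ 5.88 × 78^0.635 ≈ 93.51 kt.
Difference ≈ 49.89 − 93.51 = -43.62 → -44 kt.

-44 kt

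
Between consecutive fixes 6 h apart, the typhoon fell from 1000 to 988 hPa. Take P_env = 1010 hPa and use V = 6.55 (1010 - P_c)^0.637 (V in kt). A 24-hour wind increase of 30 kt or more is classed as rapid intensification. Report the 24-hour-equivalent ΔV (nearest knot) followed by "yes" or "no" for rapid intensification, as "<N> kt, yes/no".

74 kt, yes

V₁: ΔP = 10, V ≈ 6.55 × 10^0.637 ≈ 28.39 kt.
V₂: ΔP = 22, V ≈ 6.55 × 22^0.637 ≈ 46.92 kt.
ΔV over 6 h = 18.53 kt → 24 h equivalent = 18.53 × 24/6 ≈ 74.12 kt.
74 kt ≥ 30 kt ⇒ rapid intensification.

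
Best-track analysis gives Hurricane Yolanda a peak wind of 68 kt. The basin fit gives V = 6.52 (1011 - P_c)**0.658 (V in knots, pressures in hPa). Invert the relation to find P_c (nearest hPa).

ΔP = (V / 6.52)^(1/0.658) = (68/6.52)^1.520.
68/6.52 = 10.429; 10.429^1.520 ≈ 35.28 hPa.
P_c = 1011 − 35.28 = 975.72 ≈ 976 hPa.

976 hPa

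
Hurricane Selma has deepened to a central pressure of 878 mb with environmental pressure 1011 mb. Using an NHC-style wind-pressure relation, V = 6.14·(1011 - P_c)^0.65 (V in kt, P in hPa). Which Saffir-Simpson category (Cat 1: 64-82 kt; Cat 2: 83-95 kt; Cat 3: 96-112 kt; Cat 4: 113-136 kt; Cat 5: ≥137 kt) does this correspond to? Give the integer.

ΔP = 1011 − 878 = 133 mb.
V ≈ 6.14 × 133^0.65 = 6.14 × 24.02 ≈ 147 kt.
147 kt falls in the Category 5 band.

5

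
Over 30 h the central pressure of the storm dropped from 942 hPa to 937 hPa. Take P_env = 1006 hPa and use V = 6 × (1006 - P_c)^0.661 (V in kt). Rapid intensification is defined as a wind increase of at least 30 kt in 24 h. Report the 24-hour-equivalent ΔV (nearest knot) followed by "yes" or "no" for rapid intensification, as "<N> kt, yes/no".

V₁: ΔP = 64, V ≈ 6 × 64^0.661 ≈ 93.76 kt.
V₂: ΔP = 69, V ≈ 6 × 69^0.661 ≈ 98.54 kt.
ΔV over 30 h = 4.78 kt → 24 h equivalent = 4.78 × 24/30 ≈ 3.82 kt.
4 kt < 30 kt ⇒ not rapid intensification.

4 kt, no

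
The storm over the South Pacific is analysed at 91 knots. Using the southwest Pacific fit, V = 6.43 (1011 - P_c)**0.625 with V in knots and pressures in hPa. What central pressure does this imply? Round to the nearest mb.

ΔP = (V / 6.43)^(1/0.625) = (91/6.43)^1.600.
91/6.43 = 14.152; 14.152^1.600 ≈ 69.40 mb.
P_c = 1011 − 69.40 = 941.60 ≈ 942 mb.

942 mb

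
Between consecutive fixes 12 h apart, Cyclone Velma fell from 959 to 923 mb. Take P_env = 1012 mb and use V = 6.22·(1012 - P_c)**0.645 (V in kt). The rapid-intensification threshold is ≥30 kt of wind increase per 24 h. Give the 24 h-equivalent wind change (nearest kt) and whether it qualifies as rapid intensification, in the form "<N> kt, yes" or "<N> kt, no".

V₁: ΔP = 53, V ≈ 6.22 × 53^0.645 ≈ 80.53 kt.
V₂: ΔP = 89, V ≈ 6.22 × 89^0.645 ≈ 112.50 kt.
ΔV over 12 h = 31.97 kt → 24 h equivalent = 31.97 × 24/12 ≈ 63.94 kt.
64 kt ≥ 30 kt ⇒ rapid intensification.

64 kt, yes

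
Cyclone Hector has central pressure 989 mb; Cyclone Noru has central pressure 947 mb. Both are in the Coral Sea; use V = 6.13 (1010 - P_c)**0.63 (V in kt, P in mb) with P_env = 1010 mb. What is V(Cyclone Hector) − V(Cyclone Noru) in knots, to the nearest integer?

Cyclone Hector: ΔP = 21; V ≈ 6.13 × 21^0.63 ≈ 41.73 kt.
Cyclone Noru: ΔP = 63; V ≈ 6.13 × 63^0.63 ≈ 83.38 kt.
Difference ≈ 41.73 − 83.38 = -41.65 → -42 kt.

-42 kt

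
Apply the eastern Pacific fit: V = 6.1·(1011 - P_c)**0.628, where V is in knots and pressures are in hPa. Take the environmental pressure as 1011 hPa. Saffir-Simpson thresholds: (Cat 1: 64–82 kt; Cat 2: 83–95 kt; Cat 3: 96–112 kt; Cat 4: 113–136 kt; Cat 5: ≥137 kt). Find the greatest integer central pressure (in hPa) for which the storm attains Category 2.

947 hPa

Category 2 begins at V = 83 kt.
Required ΔP = (83/6.1)^(1/0.628) = 13.607^1.592 ≈ 63.88 hPa.
P_c ≤ 1011 − 63.88 = 947.12, so the highest integer P_c is 947 hPa.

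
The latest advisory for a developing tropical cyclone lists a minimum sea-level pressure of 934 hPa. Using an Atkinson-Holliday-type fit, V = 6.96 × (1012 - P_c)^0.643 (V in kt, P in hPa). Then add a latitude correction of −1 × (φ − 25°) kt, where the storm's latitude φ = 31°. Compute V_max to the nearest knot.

ΔP = 1012 − 934 = 78 hPa.
78^0.643 ≈ 16.467.
V ≈ 6.96 × 16.467 ≈ 114.6 kt.
Latitude correction: −1 × (31 − 25) = -6 kt.
Corrected V ≈ 108.6 kt → 109 kt.

109 kt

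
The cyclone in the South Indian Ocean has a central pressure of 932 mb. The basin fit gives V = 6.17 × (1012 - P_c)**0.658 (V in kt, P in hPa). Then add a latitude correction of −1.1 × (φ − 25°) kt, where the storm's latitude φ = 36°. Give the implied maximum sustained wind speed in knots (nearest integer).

ΔP = 1012 − 932 = 80 mb.
80^0.658 ≈ 17.874.
V ≈ 6.17 × 17.874 ≈ 110.3 kt.
Latitude correction: −1.1 × (36 − 25) = -12.1 kt.
Corrected V ≈ 98.2 kt → 98 kt.

98 kt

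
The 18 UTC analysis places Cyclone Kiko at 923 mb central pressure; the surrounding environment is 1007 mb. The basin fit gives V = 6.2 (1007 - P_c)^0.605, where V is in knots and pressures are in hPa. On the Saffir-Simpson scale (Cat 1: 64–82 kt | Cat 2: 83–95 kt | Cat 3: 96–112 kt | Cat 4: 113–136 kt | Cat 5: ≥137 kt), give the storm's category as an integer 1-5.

2

ΔP = 1007 − 923 = 84 mb.
V ≈ 6.2 × 84^0.605 = 6.2 × 14.59 ≈ 90 kt.
90 kt falls in the Category 2 band.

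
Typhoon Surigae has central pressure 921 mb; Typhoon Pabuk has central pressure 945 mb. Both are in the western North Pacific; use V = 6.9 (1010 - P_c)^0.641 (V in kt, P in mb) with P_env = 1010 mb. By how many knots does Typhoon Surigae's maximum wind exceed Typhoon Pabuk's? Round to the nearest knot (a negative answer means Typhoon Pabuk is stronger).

22 kt

Typhoon Surigae: ΔP = 89; V ≈ 6.9 × 89^0.641 ≈ 122.58 kt.
Typhoon Pabuk: ΔP = 65; V ≈ 6.9 × 65^0.641 ≈ 100.21 kt.
Difference ≈ 122.58 − 100.21 = 22.37 → 22 kt.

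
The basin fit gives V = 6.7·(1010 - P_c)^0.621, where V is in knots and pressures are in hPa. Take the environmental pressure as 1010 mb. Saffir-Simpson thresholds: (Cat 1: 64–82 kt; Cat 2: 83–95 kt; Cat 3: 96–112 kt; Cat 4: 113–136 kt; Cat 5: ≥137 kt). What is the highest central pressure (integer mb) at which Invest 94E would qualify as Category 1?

Category 1 begins at V = 64 kt.
Required ΔP = (64/6.7)^(1/0.621) = 9.552^1.610 ≈ 37.87 mb.
P_c ≤ 1010 − 37.87 = 972.13, so the highest integer P_c is 972 mb.

972 mb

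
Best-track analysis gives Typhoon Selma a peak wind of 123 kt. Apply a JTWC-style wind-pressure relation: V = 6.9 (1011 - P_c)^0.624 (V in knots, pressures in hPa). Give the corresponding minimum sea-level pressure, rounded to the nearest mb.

910 mb

ΔP = (V / 6.9)^(1/0.624) = (123/6.9)^1.603.
123/6.9 = 17.826; 17.826^1.603 ≈ 101.13 mb.
P_c = 1011 − 101.13 = 909.87 ≈ 910 mb.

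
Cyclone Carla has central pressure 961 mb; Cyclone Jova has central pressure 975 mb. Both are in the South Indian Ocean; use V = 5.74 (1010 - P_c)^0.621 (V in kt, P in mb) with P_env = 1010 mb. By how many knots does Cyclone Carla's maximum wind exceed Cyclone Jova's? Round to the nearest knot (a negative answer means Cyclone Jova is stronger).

Cyclone Carla: ΔP = 49; V ≈ 5.74 × 49^0.621 ≈ 64.35 kt.
Cyclone Jova: ΔP = 35; V ≈ 5.74 × 35^0.621 ≈ 52.21 kt.
Difference ≈ 64.35 − 52.21 = 12.14 → 12 kt.

12 kt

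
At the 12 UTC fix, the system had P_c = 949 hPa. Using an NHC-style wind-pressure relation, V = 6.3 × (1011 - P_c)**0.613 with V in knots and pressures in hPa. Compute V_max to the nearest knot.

79 kt

ΔP = 1011 − 949 = 62 hPa.
62^0.613 ≈ 12.553.
V ≈ 6.3 × 12.553 ≈ 79.1 kt.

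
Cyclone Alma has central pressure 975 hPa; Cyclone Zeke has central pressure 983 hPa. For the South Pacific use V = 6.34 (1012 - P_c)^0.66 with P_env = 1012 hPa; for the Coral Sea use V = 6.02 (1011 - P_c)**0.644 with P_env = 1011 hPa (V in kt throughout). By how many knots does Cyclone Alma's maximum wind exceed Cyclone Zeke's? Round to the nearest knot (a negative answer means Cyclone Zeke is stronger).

17 kt

Cyclone Alma: ΔP = 37; V ≈ 6.34 × 37^0.66 ≈ 68.72 kt.
Cyclone Zeke: ΔP = 28; V ≈ 6.02 × 28^0.644 ≈ 51.47 kt.
Difference ≈ 68.72 − 51.47 = 17.25 → 17 kt.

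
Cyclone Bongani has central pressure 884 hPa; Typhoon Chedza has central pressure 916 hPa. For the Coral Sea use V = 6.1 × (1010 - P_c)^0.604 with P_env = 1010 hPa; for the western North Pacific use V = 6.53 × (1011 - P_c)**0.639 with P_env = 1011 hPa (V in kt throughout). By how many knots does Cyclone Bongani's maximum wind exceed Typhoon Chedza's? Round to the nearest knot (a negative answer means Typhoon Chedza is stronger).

-7 kt

Cyclone Bongani: ΔP = 126; V ≈ 6.1 × 126^0.604 ≈ 113.23 kt.
Typhoon Chedza: ΔP = 95; V ≈ 6.53 × 95^0.639 ≈ 119.86 kt.
Difference ≈ 113.23 − 119.86 = -6.63 → -7 kt.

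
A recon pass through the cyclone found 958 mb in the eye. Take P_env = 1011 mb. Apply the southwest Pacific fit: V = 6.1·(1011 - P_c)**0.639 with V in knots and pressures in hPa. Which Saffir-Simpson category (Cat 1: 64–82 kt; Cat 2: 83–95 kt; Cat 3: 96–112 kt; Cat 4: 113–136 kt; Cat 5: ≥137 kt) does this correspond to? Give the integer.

ΔP = 1011 − 958 = 53 mb.
V ≈ 6.1 × 53^0.639 = 6.1 × 12.64 ≈ 77 kt.
77 kt falls in the Category 1 band.

1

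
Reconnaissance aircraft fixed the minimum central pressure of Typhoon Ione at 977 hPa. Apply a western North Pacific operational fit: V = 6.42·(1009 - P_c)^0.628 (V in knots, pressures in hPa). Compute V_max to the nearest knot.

ΔP = 1009 − 977 = 32 hPa.
32^0.628 ≈ 8.815.
V ≈ 6.42 × 8.815 ≈ 56.6 kt.

57 kt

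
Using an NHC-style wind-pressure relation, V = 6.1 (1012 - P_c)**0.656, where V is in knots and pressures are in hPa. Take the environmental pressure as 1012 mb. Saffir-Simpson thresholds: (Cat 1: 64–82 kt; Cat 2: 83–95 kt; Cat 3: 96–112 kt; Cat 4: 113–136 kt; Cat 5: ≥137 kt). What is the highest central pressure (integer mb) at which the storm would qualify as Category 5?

Category 5 begins at V = 137 kt.
Required ΔP = (137/6.1)^(1/0.656) = 22.459^1.524 ≈ 114.83 mb.
P_c ≤ 1012 − 114.83 = 897.17, so the highest integer P_c is 897 mb.

897 mb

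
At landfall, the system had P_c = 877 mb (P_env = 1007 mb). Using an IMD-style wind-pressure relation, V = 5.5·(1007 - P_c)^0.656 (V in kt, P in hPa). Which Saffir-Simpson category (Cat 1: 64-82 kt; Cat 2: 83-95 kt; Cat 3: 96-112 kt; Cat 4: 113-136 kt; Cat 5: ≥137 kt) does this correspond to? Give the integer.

ΔP = 1007 − 877 = 130 mb.
V ≈ 5.5 × 130^0.656 = 5.5 × 24.36 ≈ 134 kt.
134 kt falls in the Category 4 band.

4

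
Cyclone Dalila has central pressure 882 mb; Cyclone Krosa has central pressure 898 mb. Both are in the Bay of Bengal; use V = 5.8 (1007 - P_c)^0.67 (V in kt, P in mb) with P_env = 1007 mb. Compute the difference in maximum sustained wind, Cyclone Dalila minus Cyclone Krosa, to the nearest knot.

13 kt

Cyclone Dalila: ΔP = 125; V ≈ 5.8 × 125^0.67 ≈ 147.35 kt.
Cyclone Krosa: ΔP = 109; V ≈ 5.8 × 109^0.67 ≈ 134.43 kt.
Difference ≈ 147.35 − 134.43 = 12.92 → 13 kt.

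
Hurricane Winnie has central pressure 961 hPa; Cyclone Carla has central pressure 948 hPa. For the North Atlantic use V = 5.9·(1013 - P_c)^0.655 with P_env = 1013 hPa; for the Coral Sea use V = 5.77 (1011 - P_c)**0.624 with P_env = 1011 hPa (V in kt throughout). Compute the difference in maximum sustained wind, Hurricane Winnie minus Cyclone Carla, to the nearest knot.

Hurricane Winnie: ΔP = 52; V ≈ 5.9 × 52^0.655 ≈ 78.49 kt.
Cyclone Carla: ΔP = 63; V ≈ 5.77 × 63^0.624 ≈ 76.55 kt.
Difference ≈ 78.49 − 76.55 = 1.94 → 2 kt.

2 kt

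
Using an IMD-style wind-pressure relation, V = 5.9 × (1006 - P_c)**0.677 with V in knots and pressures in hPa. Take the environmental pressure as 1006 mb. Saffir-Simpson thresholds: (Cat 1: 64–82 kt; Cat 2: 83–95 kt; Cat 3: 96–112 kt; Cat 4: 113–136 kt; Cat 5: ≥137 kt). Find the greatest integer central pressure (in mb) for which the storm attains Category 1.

972 mb

Category 1 begins at V = 64 kt.
Required ΔP = (64/5.9)^(1/0.677) = 10.847^1.477 ≈ 33.83 mb.
P_c ≤ 1006 − 33.83 = 972.17, so the highest integer P_c is 972 mb.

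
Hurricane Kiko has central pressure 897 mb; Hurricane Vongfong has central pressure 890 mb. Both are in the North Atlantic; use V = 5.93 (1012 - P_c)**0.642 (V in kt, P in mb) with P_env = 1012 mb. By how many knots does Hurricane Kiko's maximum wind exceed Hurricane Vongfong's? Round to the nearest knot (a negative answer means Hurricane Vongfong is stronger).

Hurricane Kiko: ΔP = 115; V ≈ 5.93 × 115^0.642 ≈ 124.74 kt.
Hurricane Vongfong: ΔP = 122; V ≈ 5.93 × 122^0.642 ≈ 129.57 kt.
Difference ≈ 124.74 − 129.57 = -4.83 → -5 kt.

-5 kt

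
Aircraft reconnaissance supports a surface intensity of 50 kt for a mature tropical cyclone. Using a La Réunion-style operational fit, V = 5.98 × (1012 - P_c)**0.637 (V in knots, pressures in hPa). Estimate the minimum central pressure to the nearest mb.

984 mb

ΔP = (V / 5.98)^(1/0.637) = (50/5.98)^1.570.
50/5.98 = 8.361; 8.361^1.570 ≈ 28.04 mb.
P_c = 1012 − 28.04 = 983.96 ≈ 984 mb.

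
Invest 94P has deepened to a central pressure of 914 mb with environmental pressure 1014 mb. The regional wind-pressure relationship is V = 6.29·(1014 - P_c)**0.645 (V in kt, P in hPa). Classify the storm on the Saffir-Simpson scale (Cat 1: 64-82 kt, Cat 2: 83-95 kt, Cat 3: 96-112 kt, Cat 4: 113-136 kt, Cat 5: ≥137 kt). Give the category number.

4

ΔP = 1014 − 914 = 100 mb.
V ≈ 6.29 × 100^0.645 = 6.29 × 19.50 ≈ 123 kt.
123 kt falls in the Category 4 band.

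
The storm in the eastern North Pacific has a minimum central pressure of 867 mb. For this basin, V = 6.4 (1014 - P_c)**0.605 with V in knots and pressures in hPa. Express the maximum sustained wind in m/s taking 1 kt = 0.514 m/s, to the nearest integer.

67 m/s

ΔP = 1014 − 867 = 147 mb.
V ≈ 6.4 × 147^0.605 = 6.4 × 20.475 ≈ 131.041 kt.
131.041 × 0.514 ≈ 67.36 m/s → 67 m/s.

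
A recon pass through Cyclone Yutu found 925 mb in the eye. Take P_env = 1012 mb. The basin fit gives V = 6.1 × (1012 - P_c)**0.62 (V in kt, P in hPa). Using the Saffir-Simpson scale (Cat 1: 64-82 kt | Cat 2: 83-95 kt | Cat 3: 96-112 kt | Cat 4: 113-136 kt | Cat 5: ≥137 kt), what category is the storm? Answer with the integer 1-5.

ΔP = 1012 − 925 = 87 mb.
V ≈ 6.1 × 87^0.62 = 6.1 × 15.94 ≈ 97 kt.
97 kt falls in the Category 3 band.

3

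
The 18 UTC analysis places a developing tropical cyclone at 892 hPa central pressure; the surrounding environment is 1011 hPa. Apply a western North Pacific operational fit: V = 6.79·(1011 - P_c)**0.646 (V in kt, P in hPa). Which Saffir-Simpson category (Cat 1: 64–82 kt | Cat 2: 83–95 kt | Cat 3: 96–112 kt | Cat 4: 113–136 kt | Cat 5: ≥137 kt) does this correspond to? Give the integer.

ΔP = 1011 − 892 = 119 hPa.
V ≈ 6.79 × 119^0.646 = 6.79 × 21.92 ≈ 149 kt.
149 kt falls in the Category 5 band.

5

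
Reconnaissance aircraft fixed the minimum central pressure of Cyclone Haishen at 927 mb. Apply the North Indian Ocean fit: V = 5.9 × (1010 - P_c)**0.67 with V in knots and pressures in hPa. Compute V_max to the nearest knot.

114 kt

ΔP = 1010 − 927 = 83 mb.
83^0.67 ≈ 19.310.
V ≈ 5.9 × 19.310 ≈ 113.9 kt.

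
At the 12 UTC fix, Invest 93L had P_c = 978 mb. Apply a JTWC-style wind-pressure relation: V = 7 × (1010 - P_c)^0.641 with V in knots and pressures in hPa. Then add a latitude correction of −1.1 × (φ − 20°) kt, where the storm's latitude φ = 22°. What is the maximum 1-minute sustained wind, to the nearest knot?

ΔP = 1010 − 978 = 32 mb.
32^0.641 ≈ 9.221.
V ≈ 7 × 9.221 ≈ 64.6 kt.
Latitude correction: −1.1 × (22 − 20) = -2.2 kt.
Corrected V ≈ 62.4 kt → 62 kt.

62 kt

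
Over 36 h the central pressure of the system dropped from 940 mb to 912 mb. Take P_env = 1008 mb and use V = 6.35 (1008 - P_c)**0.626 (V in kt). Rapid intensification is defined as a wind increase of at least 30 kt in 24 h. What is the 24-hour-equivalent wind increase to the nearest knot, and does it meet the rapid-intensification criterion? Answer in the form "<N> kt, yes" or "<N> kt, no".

V₁: ΔP = 68, V ≈ 6.35 × 68^0.626 ≈ 89.11 kt.
V₂: ΔP = 96, V ≈ 6.35 × 96^0.626 ≈ 110.58 kt.
ΔV over 36 h = 21.47 kt → 24 h equivalent = 21.47 × 24/36 ≈ 14.31 kt.
14 kt < 30 kt ⇒ not rapid intensification.

14 kt, no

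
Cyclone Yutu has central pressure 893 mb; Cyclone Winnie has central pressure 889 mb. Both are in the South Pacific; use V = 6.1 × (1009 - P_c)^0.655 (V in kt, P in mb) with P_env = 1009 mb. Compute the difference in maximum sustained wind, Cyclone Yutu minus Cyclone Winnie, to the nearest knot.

-3 kt

Cyclone Yutu: ΔP = 116; V ≈ 6.1 × 116^0.655 ≈ 137.26 kt.
Cyclone Winnie: ΔP = 120; V ≈ 6.1 × 120^0.655 ≈ 140.34 kt.
Difference ≈ 137.26 − 140.34 = -3.08 → -3 kt.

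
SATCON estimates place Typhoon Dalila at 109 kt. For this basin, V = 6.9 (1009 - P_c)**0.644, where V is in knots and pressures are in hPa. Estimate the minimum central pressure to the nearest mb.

ΔP = (V / 6.9)^(1/0.644) = (109/6.9)^1.553.
109/6.9 = 15.797; 15.797^1.553 ≈ 72.63 mb.
P_c = 1009 − 72.63 = 936.37 ≈ 936 mb.

936 mb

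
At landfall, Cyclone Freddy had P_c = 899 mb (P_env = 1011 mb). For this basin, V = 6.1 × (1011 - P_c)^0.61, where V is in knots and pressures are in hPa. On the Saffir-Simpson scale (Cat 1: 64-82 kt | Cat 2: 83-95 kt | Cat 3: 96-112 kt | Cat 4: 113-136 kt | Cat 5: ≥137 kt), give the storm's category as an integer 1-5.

3

ΔP = 1011 − 899 = 112 mb.
V ≈ 6.1 × 112^0.61 = 6.1 × 17.78 ≈ 108 kt.
108 kt falls in the Category 3 band.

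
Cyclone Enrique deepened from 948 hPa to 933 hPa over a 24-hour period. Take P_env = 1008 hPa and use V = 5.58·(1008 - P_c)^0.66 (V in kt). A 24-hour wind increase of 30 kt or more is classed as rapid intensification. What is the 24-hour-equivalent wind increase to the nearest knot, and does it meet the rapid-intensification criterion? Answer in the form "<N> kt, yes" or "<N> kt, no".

13 kt, no

V₁: ΔP = 60, V ≈ 5.58 × 60^0.66 ≈ 83.22 kt.
V₂: ΔP = 75, V ≈ 5.58 × 75^0.66 ≈ 96.42 kt.
ΔV over 24 h = 13.20 kt → 24 h equivalent = 13.20 × 24/24 ≈ 13.20 kt.
13 kt < 30 kt ⇒ not rapid intensification.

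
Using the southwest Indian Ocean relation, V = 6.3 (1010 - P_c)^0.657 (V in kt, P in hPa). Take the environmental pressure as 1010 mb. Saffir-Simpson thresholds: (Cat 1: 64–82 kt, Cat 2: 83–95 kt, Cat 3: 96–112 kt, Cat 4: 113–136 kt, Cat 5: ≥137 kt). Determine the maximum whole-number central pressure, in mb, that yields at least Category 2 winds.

959 mb

Category 2 begins at V = 83 kt.
Required ΔP = (83/6.3)^(1/0.657) = 13.175^1.522 ≈ 50.62 mb.
P_c ≤ 1010 − 50.62 = 959.38, so the highest integer P_c is 959 mb.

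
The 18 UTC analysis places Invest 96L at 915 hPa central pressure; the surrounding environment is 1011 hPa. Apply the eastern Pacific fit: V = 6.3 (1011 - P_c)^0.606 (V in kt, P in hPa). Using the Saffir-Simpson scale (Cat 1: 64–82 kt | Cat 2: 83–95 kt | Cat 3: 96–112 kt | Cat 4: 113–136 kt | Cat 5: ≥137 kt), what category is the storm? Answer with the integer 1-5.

ΔP = 1011 − 915 = 96 hPa.
V ≈ 6.3 × 96^0.606 = 6.3 × 15.89 ≈ 100 kt.
100 kt falls in the Category 3 band.

3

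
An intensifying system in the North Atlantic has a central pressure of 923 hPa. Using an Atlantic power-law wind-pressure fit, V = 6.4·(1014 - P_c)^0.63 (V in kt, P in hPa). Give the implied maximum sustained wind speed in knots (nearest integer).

ΔP = 1014 − 923 = 91 hPa.
91^0.63 ≈ 17.147.
V ≈ 6.4 × 17.147 ≈ 109.7 kt.

110 kt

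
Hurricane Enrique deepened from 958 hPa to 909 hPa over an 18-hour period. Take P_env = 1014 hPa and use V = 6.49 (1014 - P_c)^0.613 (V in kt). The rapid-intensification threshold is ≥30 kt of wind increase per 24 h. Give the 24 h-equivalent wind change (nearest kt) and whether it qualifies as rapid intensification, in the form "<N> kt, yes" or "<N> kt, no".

V₁: ΔP = 56, V ≈ 6.49 × 56^0.613 ≈ 76.54 kt.
V₂: ΔP = 105, V ≈ 6.49 × 105^0.613 ≈ 112.52 kt.
ΔV over 18 h = 35.98 kt → 24 h equivalent = 35.98 × 24/18 ≈ 47.97 kt.
48 kt ≥ 30 kt ⇒ rapid intensification.

48 kt, yes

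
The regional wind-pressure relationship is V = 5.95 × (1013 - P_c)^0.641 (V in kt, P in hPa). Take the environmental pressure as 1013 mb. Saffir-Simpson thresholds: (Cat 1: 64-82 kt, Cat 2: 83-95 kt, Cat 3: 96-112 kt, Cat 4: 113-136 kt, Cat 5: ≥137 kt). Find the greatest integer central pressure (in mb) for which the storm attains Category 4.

Category 4 begins at V = 113 kt.
Required ΔP = (113/5.95)^(1/0.641) = 18.992^1.560 ≈ 98.77 mb.
P_c ≤ 1013 − 98.77 = 914.23, so the highest integer P_c is 914 mb.

914 mb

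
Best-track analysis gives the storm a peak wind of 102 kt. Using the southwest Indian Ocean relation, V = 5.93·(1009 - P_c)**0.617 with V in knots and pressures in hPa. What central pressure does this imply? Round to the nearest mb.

ΔP = (V / 5.93)^(1/0.617) = (102/5.93)^1.621.
102/5.93 = 17.201; 17.201^1.621 ≈ 100.58 mb.
P_c = 1009 − 100.58 = 908.42 ≈ 908 mb.

908 mb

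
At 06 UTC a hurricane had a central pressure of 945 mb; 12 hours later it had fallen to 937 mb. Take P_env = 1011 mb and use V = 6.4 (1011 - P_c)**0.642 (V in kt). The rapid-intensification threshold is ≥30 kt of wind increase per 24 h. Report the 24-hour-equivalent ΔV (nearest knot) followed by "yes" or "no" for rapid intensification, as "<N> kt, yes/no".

V₁: ΔP = 66, V ≈ 6.4 × 66^0.642 ≈ 94.26 kt.
V₂: ΔP = 74, V ≈ 6.4 × 74^0.642 ≈ 101.44 kt.
ΔV over 12 h = 7.18 kt → 24 h equivalent = 7.18 × 24/12 ≈ 14.36 kt.
14 kt < 30 kt ⇒ not rapid intensification.

14 kt, no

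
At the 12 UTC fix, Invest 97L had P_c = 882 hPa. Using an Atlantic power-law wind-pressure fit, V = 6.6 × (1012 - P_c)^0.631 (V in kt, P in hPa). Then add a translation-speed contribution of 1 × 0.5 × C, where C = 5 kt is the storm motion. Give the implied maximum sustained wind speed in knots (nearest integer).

ΔP = 1012 − 882 = 130 hPa.
130^0.631 ≈ 21.572.
V ≈ 6.6 × 21.572 ≈ 142.4 kt.
Translation term: 1 × 0.5 × 5 = 2.5 kt.
Corrected V ≈ 144.9 kt → 145 kt.

145 kt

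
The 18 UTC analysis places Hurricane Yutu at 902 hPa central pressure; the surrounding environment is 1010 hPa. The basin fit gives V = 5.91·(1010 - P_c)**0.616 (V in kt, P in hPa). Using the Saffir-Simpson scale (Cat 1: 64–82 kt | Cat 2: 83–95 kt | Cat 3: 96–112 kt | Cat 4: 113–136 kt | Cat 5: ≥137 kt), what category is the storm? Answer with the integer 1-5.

ΔP = 1010 − 902 = 108 hPa.
V ≈ 5.91 × 108^0.616 = 5.91 × 17.89 ≈ 106 kt.
106 kt falls in the Category 3 band.

3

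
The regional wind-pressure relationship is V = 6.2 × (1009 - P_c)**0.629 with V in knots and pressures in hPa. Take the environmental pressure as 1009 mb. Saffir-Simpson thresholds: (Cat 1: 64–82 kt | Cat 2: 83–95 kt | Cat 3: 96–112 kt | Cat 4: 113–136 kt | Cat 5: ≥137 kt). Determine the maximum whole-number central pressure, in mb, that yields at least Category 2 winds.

Category 2 begins at V = 83 kt.
Required ΔP = (83/6.2)^(1/0.629) = 13.387^1.590 ≈ 61.83 mb.
P_c ≤ 1009 − 61.83 = 947.17, so the highest integer P_c is 947 mb.

947 mb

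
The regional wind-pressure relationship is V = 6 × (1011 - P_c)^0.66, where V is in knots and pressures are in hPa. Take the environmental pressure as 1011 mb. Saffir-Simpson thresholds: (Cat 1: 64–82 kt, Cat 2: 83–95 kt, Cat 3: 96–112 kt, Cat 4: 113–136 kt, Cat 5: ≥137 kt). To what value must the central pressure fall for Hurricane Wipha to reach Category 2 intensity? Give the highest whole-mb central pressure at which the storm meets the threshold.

957 mb

Category 2 begins at V = 83 kt.
Required ΔP = (83/6)^(1/0.66) = 13.833^1.515 ≈ 53.54 mb.
P_c ≤ 1011 − 53.54 = 957.46, so the highest integer P_c is 957 mb.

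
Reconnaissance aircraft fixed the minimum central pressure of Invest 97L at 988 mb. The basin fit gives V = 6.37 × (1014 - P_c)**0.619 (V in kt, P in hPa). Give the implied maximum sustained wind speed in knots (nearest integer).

48 kt

ΔP = 1014 − 988 = 26 mb.
26^0.619 ≈ 7.514.
V ≈ 6.37 × 7.514 ≈ 47.9 kt.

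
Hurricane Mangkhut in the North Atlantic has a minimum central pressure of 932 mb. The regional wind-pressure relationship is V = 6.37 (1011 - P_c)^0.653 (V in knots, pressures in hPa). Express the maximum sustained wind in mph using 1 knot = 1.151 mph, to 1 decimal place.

ΔP = 1011 − 932 = 79 mb.
V ≈ 6.37 × 79^0.653 = 6.37 × 17.344 ≈ 110.482 kt.
110.482 × 1.151 ≈ 127.16 mph → 127.2 mph.

127.2 mph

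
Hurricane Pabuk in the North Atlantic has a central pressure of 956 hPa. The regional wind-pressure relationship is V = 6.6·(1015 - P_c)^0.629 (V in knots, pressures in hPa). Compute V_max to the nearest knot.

86 kt

ΔP = 1015 − 956 = 59 hPa.
59^0.629 ≈ 12.998.
V ≈ 6.6 × 12.998 ≈ 85.8 kt.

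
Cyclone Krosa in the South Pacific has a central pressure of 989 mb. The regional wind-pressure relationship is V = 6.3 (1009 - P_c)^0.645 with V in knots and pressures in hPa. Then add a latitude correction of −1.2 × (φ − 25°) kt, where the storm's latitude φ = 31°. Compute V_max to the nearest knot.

ΔP = 1009 − 989 = 20 mb.
20^0.645 ≈ 6.905.
V ≈ 6.3 × 6.905 ≈ 43.5 kt.
Latitude correction: −1.2 × (31 − 25) = -7.2 kt.
Corrected V ≈ 36.3 kt → 36 kt.

36 kt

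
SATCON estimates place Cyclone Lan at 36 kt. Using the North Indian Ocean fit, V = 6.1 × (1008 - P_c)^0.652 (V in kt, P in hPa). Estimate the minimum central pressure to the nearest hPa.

ΔP = (V / 6.1)^(1/0.652) = (36/6.1)^1.534.
36/6.1 = 5.902; 5.902^1.534 ≈ 15.22 hPa.
P_c = 1008 − 15.22 = 992.78 ≈ 993 hPa.

993 hPa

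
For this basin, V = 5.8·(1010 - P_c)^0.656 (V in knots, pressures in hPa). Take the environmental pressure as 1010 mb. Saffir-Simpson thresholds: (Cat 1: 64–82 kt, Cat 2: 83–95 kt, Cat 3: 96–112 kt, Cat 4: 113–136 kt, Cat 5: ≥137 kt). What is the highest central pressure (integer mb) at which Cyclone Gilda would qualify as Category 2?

Category 2 begins at V = 83 kt.
Required ΔP = (83/5.8)^(1/0.656) = 14.310^1.524 ≈ 57.76 mb.
P_c ≤ 1010 − 57.76 = 952.24, so the highest integer P_c is 952 mb.

952 mb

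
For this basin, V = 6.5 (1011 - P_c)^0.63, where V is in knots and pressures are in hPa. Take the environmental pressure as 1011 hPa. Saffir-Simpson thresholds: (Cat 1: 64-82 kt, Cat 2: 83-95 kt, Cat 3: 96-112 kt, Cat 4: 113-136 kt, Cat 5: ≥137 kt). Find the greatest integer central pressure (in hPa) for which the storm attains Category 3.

939 hPa

Category 3 begins at V = 96 kt.
Required ΔP = (96/6.5)^(1/0.63) = 14.769^1.587 ≈ 71.80 hPa.
P_c ≤ 1011 − 71.80 = 939.20, so the highest integer P_c is 939 hPa.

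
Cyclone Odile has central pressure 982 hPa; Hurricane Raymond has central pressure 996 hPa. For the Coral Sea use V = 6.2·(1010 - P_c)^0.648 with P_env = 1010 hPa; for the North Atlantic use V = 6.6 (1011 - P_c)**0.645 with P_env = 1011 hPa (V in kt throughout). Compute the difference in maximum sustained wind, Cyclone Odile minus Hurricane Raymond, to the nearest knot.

16 kt

Cyclone Odile: ΔP = 28; V ≈ 6.2 × 28^0.648 ≈ 53.72 kt.
Hurricane Raymond: ΔP = 15; V ≈ 6.6 × 15^0.645 ≈ 37.85 kt.
Difference ≈ 53.72 − 37.85 = 15.87 → 16 kt.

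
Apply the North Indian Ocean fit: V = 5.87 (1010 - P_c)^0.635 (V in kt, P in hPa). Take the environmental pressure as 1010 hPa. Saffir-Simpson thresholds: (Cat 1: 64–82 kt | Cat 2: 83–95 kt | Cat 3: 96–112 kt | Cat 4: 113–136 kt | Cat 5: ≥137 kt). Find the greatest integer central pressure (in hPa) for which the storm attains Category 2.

945 hPa

Category 2 begins at V = 83 kt.
Required ΔP = (83/5.87)^(1/0.635) = 14.140^1.575 ≈ 64.82 hPa.
P_c ≤ 1010 − 64.82 = 945.18, so the highest integer P_c is 945 hPa.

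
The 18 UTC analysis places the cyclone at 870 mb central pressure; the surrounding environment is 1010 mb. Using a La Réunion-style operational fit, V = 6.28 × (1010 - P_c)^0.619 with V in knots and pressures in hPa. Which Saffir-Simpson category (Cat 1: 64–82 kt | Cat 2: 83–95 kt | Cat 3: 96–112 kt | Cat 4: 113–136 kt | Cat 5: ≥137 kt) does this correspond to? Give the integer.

ΔP = 1010 − 870 = 140 mb.
V ≈ 6.28 × 140^0.619 = 6.28 × 21.30 ≈ 134 kt.
134 kt falls in the Category 4 band.

4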